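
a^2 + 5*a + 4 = (a + 1)*(a + 4)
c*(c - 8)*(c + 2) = c^3 - 6*c^2 - 16*c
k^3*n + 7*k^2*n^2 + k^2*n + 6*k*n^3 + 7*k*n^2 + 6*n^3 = (k + n)*(k + 6*n)*(k*n + n)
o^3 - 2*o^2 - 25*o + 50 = (o - 5)*(o - 2)*(o + 5)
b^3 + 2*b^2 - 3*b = b*(b - 1)*(b + 3)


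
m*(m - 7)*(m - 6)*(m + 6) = m^4 - 7*m^3 - 36*m^2 + 252*m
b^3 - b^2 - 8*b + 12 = (b - 2)^2*(b + 3)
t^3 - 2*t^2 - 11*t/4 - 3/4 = (t - 3)*(t + 1/2)^2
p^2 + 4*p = p*(p + 4)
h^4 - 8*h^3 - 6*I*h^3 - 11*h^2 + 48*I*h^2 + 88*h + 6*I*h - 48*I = (h - 8)*(h - 3*I)*(h - 2*I)*(h - I)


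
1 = 1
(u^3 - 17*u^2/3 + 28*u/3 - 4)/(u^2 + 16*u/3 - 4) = (u^2 - 5*u + 6)/(u + 6)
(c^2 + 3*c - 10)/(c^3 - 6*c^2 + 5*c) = (c^2 + 3*c - 10)/(c*(c^2 - 6*c + 5))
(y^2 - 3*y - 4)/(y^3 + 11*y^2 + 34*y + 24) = (y - 4)/(y^2 + 10*y + 24)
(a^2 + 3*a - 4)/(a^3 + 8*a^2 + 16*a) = (a - 1)/(a*(a + 4))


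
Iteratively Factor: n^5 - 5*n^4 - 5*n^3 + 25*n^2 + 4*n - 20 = (n - 5)*(n^4 - 5*n^2 + 4) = (n - 5)*(n + 1)*(n^3 - n^2 - 4*n + 4) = (n - 5)*(n - 2)*(n + 1)*(n^2 + n - 2) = (n - 5)*(n - 2)*(n - 1)*(n + 1)*(n + 2)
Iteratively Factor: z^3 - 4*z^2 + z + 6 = (z + 1)*(z^2 - 5*z + 6) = (z - 2)*(z + 1)*(z - 3)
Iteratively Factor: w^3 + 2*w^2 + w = (w)*(w^2 + 2*w + 1) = w*(w + 1)*(w + 1)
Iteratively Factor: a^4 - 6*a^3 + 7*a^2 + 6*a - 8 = (a - 2)*(a^3 - 4*a^2 - a + 4) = (a - 4)*(a - 2)*(a^2 - 1) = (a - 4)*(a - 2)*(a + 1)*(a - 1)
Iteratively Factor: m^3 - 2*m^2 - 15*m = (m - 5)*(m^2 + 3*m) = m*(m - 5)*(m + 3)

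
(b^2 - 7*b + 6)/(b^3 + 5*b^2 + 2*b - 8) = (b - 6)/(b^2 + 6*b + 8)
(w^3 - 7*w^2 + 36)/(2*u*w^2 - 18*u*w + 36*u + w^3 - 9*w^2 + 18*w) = (w + 2)/(2*u + w)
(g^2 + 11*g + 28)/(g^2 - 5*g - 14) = (g^2 + 11*g + 28)/(g^2 - 5*g - 14)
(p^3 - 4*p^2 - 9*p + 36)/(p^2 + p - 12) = (p^2 - p - 12)/(p + 4)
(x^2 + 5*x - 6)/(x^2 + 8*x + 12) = (x - 1)/(x + 2)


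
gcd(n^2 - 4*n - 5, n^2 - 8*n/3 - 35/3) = n - 5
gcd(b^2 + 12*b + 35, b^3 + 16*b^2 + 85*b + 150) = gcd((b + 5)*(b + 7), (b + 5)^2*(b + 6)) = b + 5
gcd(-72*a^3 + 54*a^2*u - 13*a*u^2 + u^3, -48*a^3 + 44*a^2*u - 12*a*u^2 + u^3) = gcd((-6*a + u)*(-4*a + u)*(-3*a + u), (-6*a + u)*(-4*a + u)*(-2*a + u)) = 24*a^2 - 10*a*u + u^2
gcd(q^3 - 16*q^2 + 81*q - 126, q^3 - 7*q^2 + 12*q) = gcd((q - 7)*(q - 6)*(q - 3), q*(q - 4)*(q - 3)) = q - 3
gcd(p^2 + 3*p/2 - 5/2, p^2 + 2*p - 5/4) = p + 5/2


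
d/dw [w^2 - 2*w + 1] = 2*w - 2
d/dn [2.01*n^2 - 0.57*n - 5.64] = 4.02*n - 0.57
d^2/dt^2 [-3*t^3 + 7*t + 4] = -18*t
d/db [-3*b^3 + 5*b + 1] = 5 - 9*b^2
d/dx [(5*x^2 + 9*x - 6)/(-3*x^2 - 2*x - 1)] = (17*x^2 - 46*x - 21)/(9*x^4 + 12*x^3 + 10*x^2 + 4*x + 1)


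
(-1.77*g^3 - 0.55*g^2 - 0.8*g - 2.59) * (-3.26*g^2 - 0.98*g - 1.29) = 5.7702*g^5 + 3.5276*g^4 + 5.4303*g^3 + 9.9369*g^2 + 3.5702*g + 3.3411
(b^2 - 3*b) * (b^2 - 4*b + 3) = b^4 - 7*b^3 + 15*b^2 - 9*b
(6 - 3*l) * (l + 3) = -3*l^2 - 3*l + 18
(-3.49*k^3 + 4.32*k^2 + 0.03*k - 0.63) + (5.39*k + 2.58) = -3.49*k^3 + 4.32*k^2 + 5.42*k + 1.95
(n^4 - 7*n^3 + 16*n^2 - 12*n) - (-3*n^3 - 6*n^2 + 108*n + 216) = n^4 - 4*n^3 + 22*n^2 - 120*n - 216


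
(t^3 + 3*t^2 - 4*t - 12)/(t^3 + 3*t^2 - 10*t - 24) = (t^2 + t - 6)/(t^2 + t - 12)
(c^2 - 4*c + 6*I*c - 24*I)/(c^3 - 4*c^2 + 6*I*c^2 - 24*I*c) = 1/c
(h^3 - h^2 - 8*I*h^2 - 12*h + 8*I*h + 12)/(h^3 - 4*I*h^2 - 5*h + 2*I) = (h^2 - h*(1 + 6*I) + 6*I)/(h^2 - 2*I*h - 1)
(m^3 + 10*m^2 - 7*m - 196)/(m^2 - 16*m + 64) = (m^3 + 10*m^2 - 7*m - 196)/(m^2 - 16*m + 64)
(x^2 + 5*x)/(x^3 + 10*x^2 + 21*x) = (x + 5)/(x^2 + 10*x + 21)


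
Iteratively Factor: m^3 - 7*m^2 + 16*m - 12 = (m - 3)*(m^2 - 4*m + 4) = (m - 3)*(m - 2)*(m - 2)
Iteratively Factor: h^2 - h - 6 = (h - 3)*(h + 2)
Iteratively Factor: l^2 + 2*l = (l)*(l + 2)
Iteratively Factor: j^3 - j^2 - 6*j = (j - 3)*(j^2 + 2*j) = j*(j - 3)*(j + 2)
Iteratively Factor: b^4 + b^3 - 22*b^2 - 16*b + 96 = (b - 2)*(b^3 + 3*b^2 - 16*b - 48) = (b - 2)*(b + 4)*(b^2 - b - 12) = (b - 4)*(b - 2)*(b + 4)*(b + 3)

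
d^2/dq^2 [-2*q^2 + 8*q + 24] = -4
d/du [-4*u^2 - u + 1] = -8*u - 1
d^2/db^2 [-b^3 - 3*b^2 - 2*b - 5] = -6*b - 6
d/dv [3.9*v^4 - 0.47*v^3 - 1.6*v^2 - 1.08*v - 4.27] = 15.6*v^3 - 1.41*v^2 - 3.2*v - 1.08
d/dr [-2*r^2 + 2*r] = 2 - 4*r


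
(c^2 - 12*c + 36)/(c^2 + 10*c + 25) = (c^2 - 12*c + 36)/(c^2 + 10*c + 25)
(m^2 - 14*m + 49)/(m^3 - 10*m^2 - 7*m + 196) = 1/(m + 4)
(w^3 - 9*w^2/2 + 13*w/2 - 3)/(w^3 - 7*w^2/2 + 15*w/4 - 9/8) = 4*(w^2 - 3*w + 2)/(4*w^2 - 8*w + 3)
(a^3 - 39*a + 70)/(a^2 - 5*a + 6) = (a^2 + 2*a - 35)/(a - 3)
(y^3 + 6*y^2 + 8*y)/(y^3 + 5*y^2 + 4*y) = (y + 2)/(y + 1)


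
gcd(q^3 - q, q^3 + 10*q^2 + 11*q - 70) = 1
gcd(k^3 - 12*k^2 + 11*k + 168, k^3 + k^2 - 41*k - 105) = k^2 - 4*k - 21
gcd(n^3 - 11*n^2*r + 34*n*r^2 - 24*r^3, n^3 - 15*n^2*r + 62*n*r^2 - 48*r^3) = n^2 - 7*n*r + 6*r^2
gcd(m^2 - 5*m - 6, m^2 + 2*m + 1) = m + 1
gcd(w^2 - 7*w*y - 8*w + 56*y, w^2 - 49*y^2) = -w + 7*y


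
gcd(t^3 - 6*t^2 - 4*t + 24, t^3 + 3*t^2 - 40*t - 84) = t^2 - 4*t - 12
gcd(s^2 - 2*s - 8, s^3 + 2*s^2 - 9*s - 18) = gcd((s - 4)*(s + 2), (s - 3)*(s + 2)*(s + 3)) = s + 2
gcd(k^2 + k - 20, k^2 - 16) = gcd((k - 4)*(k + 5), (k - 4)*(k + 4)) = k - 4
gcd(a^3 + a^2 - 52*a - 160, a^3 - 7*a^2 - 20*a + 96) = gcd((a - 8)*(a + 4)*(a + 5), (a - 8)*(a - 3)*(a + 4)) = a^2 - 4*a - 32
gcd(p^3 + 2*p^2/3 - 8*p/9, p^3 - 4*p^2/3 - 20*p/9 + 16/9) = p^2 + 2*p/3 - 8/9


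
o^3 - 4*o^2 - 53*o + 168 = (o - 8)*(o - 3)*(o + 7)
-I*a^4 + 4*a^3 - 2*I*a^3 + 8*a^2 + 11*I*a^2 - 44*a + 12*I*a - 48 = (a - 3)*(a + 4)*(a + 4*I)*(-I*a - I)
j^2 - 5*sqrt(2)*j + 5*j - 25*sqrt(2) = (j + 5)*(j - 5*sqrt(2))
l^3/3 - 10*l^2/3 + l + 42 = (l/3 + 1)*(l - 7)*(l - 6)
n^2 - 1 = (n - 1)*(n + 1)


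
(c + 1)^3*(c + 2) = c^4 + 5*c^3 + 9*c^2 + 7*c + 2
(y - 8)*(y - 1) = y^2 - 9*y + 8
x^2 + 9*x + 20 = (x + 4)*(x + 5)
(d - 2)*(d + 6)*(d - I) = d^3 + 4*d^2 - I*d^2 - 12*d - 4*I*d + 12*I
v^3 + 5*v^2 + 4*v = v*(v + 1)*(v + 4)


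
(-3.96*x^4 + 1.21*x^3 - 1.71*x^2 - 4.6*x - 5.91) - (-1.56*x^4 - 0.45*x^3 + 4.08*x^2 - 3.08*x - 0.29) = -2.4*x^4 + 1.66*x^3 - 5.79*x^2 - 1.52*x - 5.62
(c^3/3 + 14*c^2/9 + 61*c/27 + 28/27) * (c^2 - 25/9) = c^5/3 + 14*c^4/9 + 4*c^3/3 - 266*c^2/81 - 1525*c/243 - 700/243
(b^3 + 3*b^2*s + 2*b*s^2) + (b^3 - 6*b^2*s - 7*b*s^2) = 2*b^3 - 3*b^2*s - 5*b*s^2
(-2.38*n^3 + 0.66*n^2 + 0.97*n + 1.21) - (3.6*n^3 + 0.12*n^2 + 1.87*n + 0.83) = -5.98*n^3 + 0.54*n^2 - 0.9*n + 0.38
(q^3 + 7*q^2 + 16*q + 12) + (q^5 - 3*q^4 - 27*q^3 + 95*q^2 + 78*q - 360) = q^5 - 3*q^4 - 26*q^3 + 102*q^2 + 94*q - 348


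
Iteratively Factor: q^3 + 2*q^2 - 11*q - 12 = (q + 1)*(q^2 + q - 12) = (q - 3)*(q + 1)*(q + 4)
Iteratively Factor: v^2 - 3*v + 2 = (v - 2)*(v - 1)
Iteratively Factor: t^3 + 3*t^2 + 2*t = (t)*(t^2 + 3*t + 2) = t*(t + 2)*(t + 1)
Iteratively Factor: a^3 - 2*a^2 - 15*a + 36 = (a - 3)*(a^2 + a - 12) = (a - 3)^2*(a + 4)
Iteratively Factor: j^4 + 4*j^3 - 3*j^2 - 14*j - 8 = (j + 4)*(j^3 - 3*j - 2) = (j + 1)*(j + 4)*(j^2 - j - 2) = (j + 1)^2*(j + 4)*(j - 2)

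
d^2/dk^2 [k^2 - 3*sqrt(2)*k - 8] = 2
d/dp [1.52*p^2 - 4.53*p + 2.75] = 3.04*p - 4.53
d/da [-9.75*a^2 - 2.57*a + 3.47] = -19.5*a - 2.57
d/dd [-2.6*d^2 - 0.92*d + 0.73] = -5.2*d - 0.92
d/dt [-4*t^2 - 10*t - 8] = -8*t - 10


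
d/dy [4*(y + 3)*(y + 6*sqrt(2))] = 8*y + 12 + 24*sqrt(2)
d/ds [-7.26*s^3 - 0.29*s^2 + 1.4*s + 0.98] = -21.78*s^2 - 0.58*s + 1.4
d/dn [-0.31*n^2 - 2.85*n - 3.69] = -0.62*n - 2.85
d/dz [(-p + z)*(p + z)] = 2*z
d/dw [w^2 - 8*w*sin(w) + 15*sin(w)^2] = -8*w*cos(w) + 2*w - 8*sin(w) + 15*sin(2*w)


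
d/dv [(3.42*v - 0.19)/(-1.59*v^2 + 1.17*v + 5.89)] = (5.4378*v^2 - 0.6042*v + 20.3661)/(2.5281*v^4 - 3.7206*v^3 - 17.3613*v^2 + 13.7826*v + 34.6921)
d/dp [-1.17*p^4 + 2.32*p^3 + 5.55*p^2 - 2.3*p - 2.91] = -4.68*p^3 + 6.96*p^2 + 11.1*p - 2.3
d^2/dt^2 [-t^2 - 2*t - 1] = -2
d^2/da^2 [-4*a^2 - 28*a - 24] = -8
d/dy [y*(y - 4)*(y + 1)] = 3*y^2 - 6*y - 4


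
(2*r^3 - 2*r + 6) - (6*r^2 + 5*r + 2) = 2*r^3 - 6*r^2 - 7*r + 4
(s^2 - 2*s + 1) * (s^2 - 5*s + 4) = s^4 - 7*s^3 + 15*s^2 - 13*s + 4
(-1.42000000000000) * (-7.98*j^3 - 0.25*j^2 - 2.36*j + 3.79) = 11.3316*j^3 + 0.355*j^2 + 3.3512*j - 5.3818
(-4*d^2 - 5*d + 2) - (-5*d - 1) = 3 - 4*d^2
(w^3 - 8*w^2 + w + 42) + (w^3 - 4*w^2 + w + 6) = 2*w^3 - 12*w^2 + 2*w + 48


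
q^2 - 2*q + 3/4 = (q - 3/2)*(q - 1/2)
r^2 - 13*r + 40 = (r - 8)*(r - 5)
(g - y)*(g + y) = g^2 - y^2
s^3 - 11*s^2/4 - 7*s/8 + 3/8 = (s - 3)*(s - 1/4)*(s + 1/2)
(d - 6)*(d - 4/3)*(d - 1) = d^3 - 25*d^2/3 + 46*d/3 - 8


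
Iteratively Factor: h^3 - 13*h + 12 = (h - 3)*(h^2 + 3*h - 4) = (h - 3)*(h + 4)*(h - 1)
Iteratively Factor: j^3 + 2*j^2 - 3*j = (j)*(j^2 + 2*j - 3) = j*(j - 1)*(j + 3)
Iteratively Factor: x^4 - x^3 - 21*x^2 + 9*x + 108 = (x - 3)*(x^3 + 2*x^2 - 15*x - 36) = (x - 3)*(x + 3)*(x^2 - x - 12) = (x - 3)*(x + 3)^2*(x - 4)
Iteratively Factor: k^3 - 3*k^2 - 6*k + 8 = (k - 4)*(k^2 + k - 2) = (k - 4)*(k - 1)*(k + 2)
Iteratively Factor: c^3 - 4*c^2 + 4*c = (c)*(c^2 - 4*c + 4) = c*(c - 2)*(c - 2)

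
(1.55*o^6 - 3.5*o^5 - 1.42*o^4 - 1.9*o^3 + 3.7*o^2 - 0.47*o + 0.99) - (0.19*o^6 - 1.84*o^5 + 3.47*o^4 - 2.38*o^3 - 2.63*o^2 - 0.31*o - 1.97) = 1.36*o^6 - 1.66*o^5 - 4.89*o^4 + 0.48*o^3 + 6.33*o^2 - 0.16*o + 2.96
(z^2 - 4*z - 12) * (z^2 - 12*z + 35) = z^4 - 16*z^3 + 71*z^2 + 4*z - 420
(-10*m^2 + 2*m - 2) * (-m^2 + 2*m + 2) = 10*m^4 - 22*m^3 - 14*m^2 - 4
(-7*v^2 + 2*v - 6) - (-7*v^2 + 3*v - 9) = 3 - v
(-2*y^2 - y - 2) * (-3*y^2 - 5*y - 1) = 6*y^4 + 13*y^3 + 13*y^2 + 11*y + 2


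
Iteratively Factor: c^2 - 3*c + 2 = (c - 1)*(c - 2)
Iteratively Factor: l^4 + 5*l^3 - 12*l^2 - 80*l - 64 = (l + 4)*(l^3 + l^2 - 16*l - 16) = (l - 4)*(l + 4)*(l^2 + 5*l + 4) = (l - 4)*(l + 4)^2*(l + 1)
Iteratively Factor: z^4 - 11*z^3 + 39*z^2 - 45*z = (z - 3)*(z^3 - 8*z^2 + 15*z) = (z - 3)^2*(z^2 - 5*z) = (z - 5)*(z - 3)^2*(z)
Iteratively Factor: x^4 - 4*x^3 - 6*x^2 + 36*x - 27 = (x - 1)*(x^3 - 3*x^2 - 9*x + 27) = (x - 3)*(x - 1)*(x^2 - 9) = (x - 3)^2*(x - 1)*(x + 3)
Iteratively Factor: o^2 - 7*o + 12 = (o - 4)*(o - 3)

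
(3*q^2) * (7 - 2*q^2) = -6*q^4 + 21*q^2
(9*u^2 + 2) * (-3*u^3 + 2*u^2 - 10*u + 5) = -27*u^5 + 18*u^4 - 96*u^3 + 49*u^2 - 20*u + 10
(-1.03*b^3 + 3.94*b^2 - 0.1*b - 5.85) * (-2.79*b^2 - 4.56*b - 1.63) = 2.8737*b^5 - 6.2958*b^4 - 16.0085*b^3 + 10.3553*b^2 + 26.839*b + 9.5355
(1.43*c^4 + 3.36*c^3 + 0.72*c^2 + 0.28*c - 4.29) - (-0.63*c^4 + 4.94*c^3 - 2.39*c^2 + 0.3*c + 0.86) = 2.06*c^4 - 1.58*c^3 + 3.11*c^2 - 0.02*c - 5.15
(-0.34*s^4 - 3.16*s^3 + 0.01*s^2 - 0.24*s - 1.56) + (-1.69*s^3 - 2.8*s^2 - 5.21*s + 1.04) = -0.34*s^4 - 4.85*s^3 - 2.79*s^2 - 5.45*s - 0.52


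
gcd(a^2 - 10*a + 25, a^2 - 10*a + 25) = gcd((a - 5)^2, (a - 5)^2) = a^2 - 10*a + 25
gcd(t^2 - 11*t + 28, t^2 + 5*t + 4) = 1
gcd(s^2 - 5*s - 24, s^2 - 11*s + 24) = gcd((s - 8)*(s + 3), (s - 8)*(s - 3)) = s - 8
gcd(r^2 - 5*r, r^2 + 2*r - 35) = r - 5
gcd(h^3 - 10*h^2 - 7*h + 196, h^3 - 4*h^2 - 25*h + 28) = h^2 - 3*h - 28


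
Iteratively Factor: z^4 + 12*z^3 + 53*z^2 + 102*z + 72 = (z + 3)*(z^3 + 9*z^2 + 26*z + 24) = (z + 3)^2*(z^2 + 6*z + 8) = (z + 3)^2*(z + 4)*(z + 2)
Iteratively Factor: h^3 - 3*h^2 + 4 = (h - 2)*(h^2 - h - 2) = (h - 2)^2*(h + 1)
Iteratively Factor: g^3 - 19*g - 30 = (g + 3)*(g^2 - 3*g - 10) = (g - 5)*(g + 3)*(g + 2)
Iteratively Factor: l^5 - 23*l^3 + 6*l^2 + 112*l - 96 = (l - 1)*(l^4 + l^3 - 22*l^2 - 16*l + 96) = (l - 1)*(l + 3)*(l^3 - 2*l^2 - 16*l + 32) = (l - 4)*(l - 1)*(l + 3)*(l^2 + 2*l - 8) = (l - 4)*(l - 1)*(l + 3)*(l + 4)*(l - 2)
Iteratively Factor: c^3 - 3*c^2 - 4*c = (c + 1)*(c^2 - 4*c) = (c - 4)*(c + 1)*(c)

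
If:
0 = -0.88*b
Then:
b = 0.00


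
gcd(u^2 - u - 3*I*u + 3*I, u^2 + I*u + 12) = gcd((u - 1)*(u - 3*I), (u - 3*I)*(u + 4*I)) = u - 3*I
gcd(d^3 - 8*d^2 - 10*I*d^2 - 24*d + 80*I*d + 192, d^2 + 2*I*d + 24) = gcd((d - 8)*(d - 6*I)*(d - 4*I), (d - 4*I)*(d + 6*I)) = d - 4*I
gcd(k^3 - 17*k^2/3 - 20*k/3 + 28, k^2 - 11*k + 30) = k - 6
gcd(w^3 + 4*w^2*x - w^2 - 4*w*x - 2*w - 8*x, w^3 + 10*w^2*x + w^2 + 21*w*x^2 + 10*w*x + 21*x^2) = w + 1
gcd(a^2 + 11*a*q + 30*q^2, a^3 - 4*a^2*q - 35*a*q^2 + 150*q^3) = a + 6*q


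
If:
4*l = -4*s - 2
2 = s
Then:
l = -5/2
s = 2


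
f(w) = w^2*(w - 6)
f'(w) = w^2 + 2*w*(w - 6) = 3*w*(w - 4)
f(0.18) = -0.19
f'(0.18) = -2.06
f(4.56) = -29.94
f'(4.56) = 7.66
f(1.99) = -15.88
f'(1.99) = -12.00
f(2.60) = -22.98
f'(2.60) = -10.92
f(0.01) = -0.00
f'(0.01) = -0.12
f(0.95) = -4.56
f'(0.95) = -8.69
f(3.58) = -31.02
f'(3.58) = -4.51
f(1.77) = -13.25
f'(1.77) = -11.84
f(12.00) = 864.00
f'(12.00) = 288.00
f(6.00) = 0.00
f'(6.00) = 36.00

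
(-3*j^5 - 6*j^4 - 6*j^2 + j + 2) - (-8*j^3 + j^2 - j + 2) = -3*j^5 - 6*j^4 + 8*j^3 - 7*j^2 + 2*j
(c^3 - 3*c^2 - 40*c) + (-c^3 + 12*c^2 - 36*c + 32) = 9*c^2 - 76*c + 32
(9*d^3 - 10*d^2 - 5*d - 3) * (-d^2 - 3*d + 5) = -9*d^5 - 17*d^4 + 80*d^3 - 32*d^2 - 16*d - 15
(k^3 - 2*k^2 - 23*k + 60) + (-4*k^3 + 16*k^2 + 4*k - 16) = -3*k^3 + 14*k^2 - 19*k + 44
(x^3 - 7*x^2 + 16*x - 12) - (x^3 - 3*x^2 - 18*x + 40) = -4*x^2 + 34*x - 52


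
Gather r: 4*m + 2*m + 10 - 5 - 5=6*m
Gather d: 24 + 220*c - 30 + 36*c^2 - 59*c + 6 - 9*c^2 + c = 27*c^2 + 162*c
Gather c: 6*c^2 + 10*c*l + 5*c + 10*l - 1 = 6*c^2 + c*(10*l + 5) + 10*l - 1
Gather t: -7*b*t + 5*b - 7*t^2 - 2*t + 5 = 5*b - 7*t^2 + t*(-7*b - 2) + 5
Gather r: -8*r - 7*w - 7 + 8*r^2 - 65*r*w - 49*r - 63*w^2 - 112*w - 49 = 8*r^2 + r*(-65*w - 57) - 63*w^2 - 119*w - 56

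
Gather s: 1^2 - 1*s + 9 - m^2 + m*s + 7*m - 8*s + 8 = -m^2 + 7*m + s*(m - 9) + 18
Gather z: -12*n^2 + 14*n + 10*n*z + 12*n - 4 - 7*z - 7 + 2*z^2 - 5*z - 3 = -12*n^2 + 26*n + 2*z^2 + z*(10*n - 12) - 14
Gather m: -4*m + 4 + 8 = 12 - 4*m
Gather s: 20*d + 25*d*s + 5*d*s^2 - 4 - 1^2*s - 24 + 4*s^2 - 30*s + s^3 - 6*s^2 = 20*d + s^3 + s^2*(5*d - 2) + s*(25*d - 31) - 28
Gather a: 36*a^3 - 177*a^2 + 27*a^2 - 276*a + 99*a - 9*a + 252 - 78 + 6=36*a^3 - 150*a^2 - 186*a + 180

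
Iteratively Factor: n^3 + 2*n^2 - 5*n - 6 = (n - 2)*(n^2 + 4*n + 3) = (n - 2)*(n + 3)*(n + 1)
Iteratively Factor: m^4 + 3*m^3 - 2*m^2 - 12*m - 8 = (m - 2)*(m^3 + 5*m^2 + 8*m + 4) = (m - 2)*(m + 1)*(m^2 + 4*m + 4) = (m - 2)*(m + 1)*(m + 2)*(m + 2)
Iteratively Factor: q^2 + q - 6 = (q + 3)*(q - 2)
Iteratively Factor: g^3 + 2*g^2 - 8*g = (g - 2)*(g^2 + 4*g) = (g - 2)*(g + 4)*(g)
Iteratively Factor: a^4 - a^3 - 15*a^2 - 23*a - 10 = (a + 1)*(a^3 - 2*a^2 - 13*a - 10) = (a - 5)*(a + 1)*(a^2 + 3*a + 2) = (a - 5)*(a + 1)*(a + 2)*(a + 1)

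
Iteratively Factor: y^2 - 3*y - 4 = (y + 1)*(y - 4)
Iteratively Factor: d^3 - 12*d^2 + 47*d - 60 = (d - 5)*(d^2 - 7*d + 12) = (d - 5)*(d - 4)*(d - 3)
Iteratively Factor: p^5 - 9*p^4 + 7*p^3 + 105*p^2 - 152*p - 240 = (p - 4)*(p^4 - 5*p^3 - 13*p^2 + 53*p + 60) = (p - 4)*(p + 3)*(p^3 - 8*p^2 + 11*p + 20) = (p - 4)*(p + 1)*(p + 3)*(p^2 - 9*p + 20) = (p - 4)^2*(p + 1)*(p + 3)*(p - 5)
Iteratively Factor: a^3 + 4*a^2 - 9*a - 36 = (a + 3)*(a^2 + a - 12) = (a - 3)*(a + 3)*(a + 4)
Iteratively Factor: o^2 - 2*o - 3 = (o + 1)*(o - 3)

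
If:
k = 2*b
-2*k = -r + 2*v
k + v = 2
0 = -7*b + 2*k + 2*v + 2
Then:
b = 6/7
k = 12/7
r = 4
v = 2/7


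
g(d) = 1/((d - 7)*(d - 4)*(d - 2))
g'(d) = -1/((d - 7)*(d - 4)*(d - 2)^2) - 1/((d - 7)*(d - 4)^2*(d - 2)) - 1/((d - 7)^2*(d - 4)*(d - 2)) = (-(d - 7)*(d - 4) - (d - 7)*(d - 2) - (d - 4)*(d - 2))/((d - 7)^2*(d - 4)^2*(d - 2)^2)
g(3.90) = 1.70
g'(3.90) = 16.63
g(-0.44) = -0.01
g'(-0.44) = -0.01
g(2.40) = 0.34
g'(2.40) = -0.56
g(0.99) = -0.05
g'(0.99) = -0.08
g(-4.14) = -0.00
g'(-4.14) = -0.00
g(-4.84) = -0.00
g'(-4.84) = -0.00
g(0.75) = -0.04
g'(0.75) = -0.05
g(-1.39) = -0.01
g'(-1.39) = -0.00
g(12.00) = 0.00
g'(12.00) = 0.00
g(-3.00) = 0.00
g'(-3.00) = 0.00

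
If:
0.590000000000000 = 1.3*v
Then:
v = 0.45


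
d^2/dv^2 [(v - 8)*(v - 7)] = 2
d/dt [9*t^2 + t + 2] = 18*t + 1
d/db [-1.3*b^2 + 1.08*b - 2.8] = 1.08 - 2.6*b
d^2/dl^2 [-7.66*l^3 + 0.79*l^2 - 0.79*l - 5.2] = 1.58 - 45.96*l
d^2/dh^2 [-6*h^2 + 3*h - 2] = -12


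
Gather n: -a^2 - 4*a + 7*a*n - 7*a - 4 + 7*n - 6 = -a^2 - 11*a + n*(7*a + 7) - 10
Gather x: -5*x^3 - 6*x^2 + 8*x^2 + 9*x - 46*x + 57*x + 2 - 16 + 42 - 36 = -5*x^3 + 2*x^2 + 20*x - 8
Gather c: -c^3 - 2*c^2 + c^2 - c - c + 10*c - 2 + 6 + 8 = -c^3 - c^2 + 8*c + 12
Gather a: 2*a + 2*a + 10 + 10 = 4*a + 20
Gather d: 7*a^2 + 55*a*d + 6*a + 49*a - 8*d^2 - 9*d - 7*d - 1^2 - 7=7*a^2 + 55*a - 8*d^2 + d*(55*a - 16) - 8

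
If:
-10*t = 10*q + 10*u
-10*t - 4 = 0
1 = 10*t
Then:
No Solution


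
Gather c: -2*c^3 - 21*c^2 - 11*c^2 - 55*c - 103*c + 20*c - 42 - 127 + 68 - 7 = -2*c^3 - 32*c^2 - 138*c - 108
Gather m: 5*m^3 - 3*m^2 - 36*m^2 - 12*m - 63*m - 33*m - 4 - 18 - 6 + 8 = 5*m^3 - 39*m^2 - 108*m - 20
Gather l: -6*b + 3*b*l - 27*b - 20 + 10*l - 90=-33*b + l*(3*b + 10) - 110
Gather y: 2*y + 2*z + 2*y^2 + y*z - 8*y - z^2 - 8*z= 2*y^2 + y*(z - 6) - z^2 - 6*z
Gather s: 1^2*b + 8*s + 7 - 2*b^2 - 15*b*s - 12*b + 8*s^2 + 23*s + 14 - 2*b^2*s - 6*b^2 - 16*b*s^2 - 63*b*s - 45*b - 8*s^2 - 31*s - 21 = -8*b^2 - 16*b*s^2 - 56*b + s*(-2*b^2 - 78*b)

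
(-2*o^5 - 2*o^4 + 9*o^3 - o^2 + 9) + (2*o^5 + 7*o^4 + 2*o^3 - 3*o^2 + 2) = 5*o^4 + 11*o^3 - 4*o^2 + 11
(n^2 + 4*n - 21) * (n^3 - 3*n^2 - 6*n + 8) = n^5 + n^4 - 39*n^3 + 47*n^2 + 158*n - 168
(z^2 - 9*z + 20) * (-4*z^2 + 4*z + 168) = -4*z^4 + 40*z^3 + 52*z^2 - 1432*z + 3360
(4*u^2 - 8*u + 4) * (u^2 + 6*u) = 4*u^4 + 16*u^3 - 44*u^2 + 24*u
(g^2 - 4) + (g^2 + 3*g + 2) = 2*g^2 + 3*g - 2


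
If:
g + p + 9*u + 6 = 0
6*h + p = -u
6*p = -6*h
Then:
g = -46*u/5 - 6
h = -u/5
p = u/5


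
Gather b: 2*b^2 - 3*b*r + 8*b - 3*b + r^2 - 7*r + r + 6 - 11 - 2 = 2*b^2 + b*(5 - 3*r) + r^2 - 6*r - 7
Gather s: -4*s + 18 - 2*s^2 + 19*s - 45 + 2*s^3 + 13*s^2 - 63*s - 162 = 2*s^3 + 11*s^2 - 48*s - 189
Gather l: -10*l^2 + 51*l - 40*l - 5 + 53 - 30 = -10*l^2 + 11*l + 18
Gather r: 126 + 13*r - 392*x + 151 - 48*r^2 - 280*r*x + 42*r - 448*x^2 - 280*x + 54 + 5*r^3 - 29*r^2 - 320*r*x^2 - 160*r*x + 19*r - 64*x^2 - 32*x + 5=5*r^3 - 77*r^2 + r*(-320*x^2 - 440*x + 74) - 512*x^2 - 704*x + 336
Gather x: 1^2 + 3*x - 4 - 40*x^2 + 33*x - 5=-40*x^2 + 36*x - 8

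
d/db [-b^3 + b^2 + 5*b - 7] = -3*b^2 + 2*b + 5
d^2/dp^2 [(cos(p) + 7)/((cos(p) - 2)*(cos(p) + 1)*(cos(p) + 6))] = 2*(-506*(1 - cos(p)^2)^2 + 57*sin(p)^6 - 2*cos(p)^7 + 18*cos(p)^6 - 218*cos(p)^5 + 175*cos(p)^3 - 1428*cos(p)^2 - 144*cos(p) + 1221)/((cos(p) - 2)^3*(cos(p) + 1)^3*(cos(p) + 6)^3)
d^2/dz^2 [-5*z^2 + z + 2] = -10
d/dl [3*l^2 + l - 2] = 6*l + 1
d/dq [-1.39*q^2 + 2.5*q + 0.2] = 2.5 - 2.78*q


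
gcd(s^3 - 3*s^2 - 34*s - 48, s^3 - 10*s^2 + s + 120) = s^2 - 5*s - 24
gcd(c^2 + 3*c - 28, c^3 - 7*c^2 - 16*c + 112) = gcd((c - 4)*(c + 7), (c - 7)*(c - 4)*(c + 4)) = c - 4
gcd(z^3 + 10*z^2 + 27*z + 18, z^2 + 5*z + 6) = z + 3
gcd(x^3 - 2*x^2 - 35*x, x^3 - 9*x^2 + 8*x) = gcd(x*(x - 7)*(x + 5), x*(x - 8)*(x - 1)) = x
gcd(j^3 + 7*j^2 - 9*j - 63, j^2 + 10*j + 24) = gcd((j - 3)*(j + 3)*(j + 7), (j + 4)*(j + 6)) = 1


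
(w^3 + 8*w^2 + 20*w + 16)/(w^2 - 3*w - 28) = (w^2 + 4*w + 4)/(w - 7)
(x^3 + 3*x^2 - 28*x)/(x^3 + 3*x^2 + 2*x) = (x^2 + 3*x - 28)/(x^2 + 3*x + 2)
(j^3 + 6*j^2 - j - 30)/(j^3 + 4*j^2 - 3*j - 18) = (j + 5)/(j + 3)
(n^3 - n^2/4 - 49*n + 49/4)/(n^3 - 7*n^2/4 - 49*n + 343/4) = (4*n - 1)/(4*n - 7)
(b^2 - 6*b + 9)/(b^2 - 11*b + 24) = (b - 3)/(b - 8)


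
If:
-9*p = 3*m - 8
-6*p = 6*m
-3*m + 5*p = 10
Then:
No Solution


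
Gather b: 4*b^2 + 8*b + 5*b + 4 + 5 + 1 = 4*b^2 + 13*b + 10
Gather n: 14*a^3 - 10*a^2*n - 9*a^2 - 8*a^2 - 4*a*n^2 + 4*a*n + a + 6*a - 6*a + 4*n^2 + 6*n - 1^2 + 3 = 14*a^3 - 17*a^2 + a + n^2*(4 - 4*a) + n*(-10*a^2 + 4*a + 6) + 2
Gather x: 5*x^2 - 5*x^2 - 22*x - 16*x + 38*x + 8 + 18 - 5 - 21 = 0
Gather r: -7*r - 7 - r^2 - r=-r^2 - 8*r - 7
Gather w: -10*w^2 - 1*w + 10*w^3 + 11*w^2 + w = 10*w^3 + w^2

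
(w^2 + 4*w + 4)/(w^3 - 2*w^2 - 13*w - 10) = (w + 2)/(w^2 - 4*w - 5)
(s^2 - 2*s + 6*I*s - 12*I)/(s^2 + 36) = (s - 2)/(s - 6*I)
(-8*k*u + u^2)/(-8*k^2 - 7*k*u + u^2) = u/(k + u)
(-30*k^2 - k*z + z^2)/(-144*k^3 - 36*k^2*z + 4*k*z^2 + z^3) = (5*k + z)/(24*k^2 + 10*k*z + z^2)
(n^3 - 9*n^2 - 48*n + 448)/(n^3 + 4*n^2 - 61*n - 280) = (n - 8)/(n + 5)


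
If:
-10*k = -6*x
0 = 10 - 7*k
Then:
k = 10/7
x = 50/21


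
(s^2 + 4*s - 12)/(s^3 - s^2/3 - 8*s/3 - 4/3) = 3*(s + 6)/(3*s^2 + 5*s + 2)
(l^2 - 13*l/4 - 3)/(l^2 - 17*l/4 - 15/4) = (l - 4)/(l - 5)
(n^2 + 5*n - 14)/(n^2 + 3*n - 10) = (n + 7)/(n + 5)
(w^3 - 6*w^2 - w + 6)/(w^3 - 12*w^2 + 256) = (w^3 - 6*w^2 - w + 6)/(w^3 - 12*w^2 + 256)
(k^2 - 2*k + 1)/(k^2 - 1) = (k - 1)/(k + 1)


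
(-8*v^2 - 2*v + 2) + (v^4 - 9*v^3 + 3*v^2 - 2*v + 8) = v^4 - 9*v^3 - 5*v^2 - 4*v + 10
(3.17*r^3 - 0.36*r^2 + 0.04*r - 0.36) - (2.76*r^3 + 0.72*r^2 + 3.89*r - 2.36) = 0.41*r^3 - 1.08*r^2 - 3.85*r + 2.0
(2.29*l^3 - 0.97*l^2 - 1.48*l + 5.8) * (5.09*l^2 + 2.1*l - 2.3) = 11.6561*l^5 - 0.128299999999999*l^4 - 14.8372*l^3 + 28.645*l^2 + 15.584*l - 13.34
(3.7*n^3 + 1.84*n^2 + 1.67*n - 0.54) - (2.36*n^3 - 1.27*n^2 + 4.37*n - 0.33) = 1.34*n^3 + 3.11*n^2 - 2.7*n - 0.21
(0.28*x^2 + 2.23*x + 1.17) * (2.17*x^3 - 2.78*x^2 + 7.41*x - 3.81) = 0.6076*x^5 + 4.0607*x^4 - 1.5857*x^3 + 12.2049*x^2 + 0.173399999999999*x - 4.4577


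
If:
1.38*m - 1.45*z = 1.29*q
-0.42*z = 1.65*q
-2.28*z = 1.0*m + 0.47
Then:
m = -0.12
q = 0.04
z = -0.15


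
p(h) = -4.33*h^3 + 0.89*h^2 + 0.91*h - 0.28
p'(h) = -12.99*h^2 + 1.78*h + 0.91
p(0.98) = -2.61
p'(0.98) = -9.82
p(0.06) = -0.22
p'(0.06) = 0.97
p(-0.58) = 0.34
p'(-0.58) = -4.49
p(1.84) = -22.57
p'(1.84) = -39.79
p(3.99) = -257.53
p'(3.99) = -198.79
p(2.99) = -105.35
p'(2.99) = -109.90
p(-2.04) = 38.33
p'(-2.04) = -56.78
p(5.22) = -587.16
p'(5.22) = -343.76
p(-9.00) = 3220.19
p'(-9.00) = -1067.30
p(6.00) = -898.06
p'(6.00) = -456.05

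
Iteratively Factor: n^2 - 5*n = (n)*(n - 5)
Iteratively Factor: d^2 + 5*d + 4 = (d + 4)*(d + 1)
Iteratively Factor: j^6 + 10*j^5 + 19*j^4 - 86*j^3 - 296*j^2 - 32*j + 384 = (j + 4)*(j^5 + 6*j^4 - 5*j^3 - 66*j^2 - 32*j + 96) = (j - 1)*(j + 4)*(j^4 + 7*j^3 + 2*j^2 - 64*j - 96) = (j - 3)*(j - 1)*(j + 4)*(j^3 + 10*j^2 + 32*j + 32) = (j - 3)*(j - 1)*(j + 2)*(j + 4)*(j^2 + 8*j + 16) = (j - 3)*(j - 1)*(j + 2)*(j + 4)^2*(j + 4)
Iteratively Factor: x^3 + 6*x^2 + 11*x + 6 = (x + 2)*(x^2 + 4*x + 3) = (x + 2)*(x + 3)*(x + 1)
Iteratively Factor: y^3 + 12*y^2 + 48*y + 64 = (y + 4)*(y^2 + 8*y + 16) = (y + 4)^2*(y + 4)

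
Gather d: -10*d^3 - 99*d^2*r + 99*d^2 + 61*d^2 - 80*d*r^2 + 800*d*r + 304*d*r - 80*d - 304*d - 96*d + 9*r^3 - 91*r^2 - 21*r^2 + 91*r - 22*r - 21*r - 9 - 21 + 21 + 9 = -10*d^3 + d^2*(160 - 99*r) + d*(-80*r^2 + 1104*r - 480) + 9*r^3 - 112*r^2 + 48*r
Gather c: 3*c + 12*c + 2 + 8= 15*c + 10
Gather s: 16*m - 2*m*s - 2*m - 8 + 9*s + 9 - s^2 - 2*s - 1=14*m - s^2 + s*(7 - 2*m)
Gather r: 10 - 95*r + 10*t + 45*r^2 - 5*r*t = 45*r^2 + r*(-5*t - 95) + 10*t + 10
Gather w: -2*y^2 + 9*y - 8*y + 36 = -2*y^2 + y + 36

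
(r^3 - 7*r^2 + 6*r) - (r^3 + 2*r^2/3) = -23*r^2/3 + 6*r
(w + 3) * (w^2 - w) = w^3 + 2*w^2 - 3*w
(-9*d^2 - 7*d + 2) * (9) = -81*d^2 - 63*d + 18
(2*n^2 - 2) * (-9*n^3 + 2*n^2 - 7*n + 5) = -18*n^5 + 4*n^4 + 4*n^3 + 6*n^2 + 14*n - 10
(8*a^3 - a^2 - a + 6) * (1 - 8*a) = -64*a^4 + 16*a^3 + 7*a^2 - 49*a + 6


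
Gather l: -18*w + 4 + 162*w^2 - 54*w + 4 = 162*w^2 - 72*w + 8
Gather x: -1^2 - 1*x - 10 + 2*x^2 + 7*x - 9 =2*x^2 + 6*x - 20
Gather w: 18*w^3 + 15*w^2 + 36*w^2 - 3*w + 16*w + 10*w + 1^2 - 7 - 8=18*w^3 + 51*w^2 + 23*w - 14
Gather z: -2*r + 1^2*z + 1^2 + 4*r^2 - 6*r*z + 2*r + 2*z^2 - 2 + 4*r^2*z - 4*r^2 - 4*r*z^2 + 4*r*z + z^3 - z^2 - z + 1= z^3 + z^2*(1 - 4*r) + z*(4*r^2 - 2*r)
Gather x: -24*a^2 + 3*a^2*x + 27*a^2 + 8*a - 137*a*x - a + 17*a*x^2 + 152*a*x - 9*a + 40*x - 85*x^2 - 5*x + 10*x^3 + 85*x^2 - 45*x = 3*a^2 + 17*a*x^2 - 2*a + 10*x^3 + x*(3*a^2 + 15*a - 10)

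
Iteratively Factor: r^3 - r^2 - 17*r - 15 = (r + 1)*(r^2 - 2*r - 15) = (r - 5)*(r + 1)*(r + 3)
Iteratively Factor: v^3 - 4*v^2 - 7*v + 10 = (v + 2)*(v^2 - 6*v + 5) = (v - 1)*(v + 2)*(v - 5)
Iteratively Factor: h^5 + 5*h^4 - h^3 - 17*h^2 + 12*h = (h - 1)*(h^4 + 6*h^3 + 5*h^2 - 12*h) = (h - 1)^2*(h^3 + 7*h^2 + 12*h) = h*(h - 1)^2*(h^2 + 7*h + 12) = h*(h - 1)^2*(h + 4)*(h + 3)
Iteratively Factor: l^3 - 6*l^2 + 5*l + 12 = (l + 1)*(l^2 - 7*l + 12) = (l - 3)*(l + 1)*(l - 4)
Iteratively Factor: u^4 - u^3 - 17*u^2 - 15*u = (u + 3)*(u^3 - 4*u^2 - 5*u) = u*(u + 3)*(u^2 - 4*u - 5) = u*(u + 1)*(u + 3)*(u - 5)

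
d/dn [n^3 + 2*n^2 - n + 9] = 3*n^2 + 4*n - 1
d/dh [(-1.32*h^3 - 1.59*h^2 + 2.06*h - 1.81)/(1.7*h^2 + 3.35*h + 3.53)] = (-2.244*h^4 - 8.844*h^3 - 22.8073*h^2 - 5.0714*h + 13.3353)/(2.89*h^4 + 11.39*h^3 + 23.2245*h^2 + 23.651*h + 12.4609)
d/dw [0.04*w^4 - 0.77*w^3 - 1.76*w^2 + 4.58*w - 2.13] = 0.16*w^3 - 2.31*w^2 - 3.52*w + 4.58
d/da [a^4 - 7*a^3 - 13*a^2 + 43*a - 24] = 4*a^3 - 21*a^2 - 26*a + 43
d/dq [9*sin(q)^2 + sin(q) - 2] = (18*sin(q) + 1)*cos(q)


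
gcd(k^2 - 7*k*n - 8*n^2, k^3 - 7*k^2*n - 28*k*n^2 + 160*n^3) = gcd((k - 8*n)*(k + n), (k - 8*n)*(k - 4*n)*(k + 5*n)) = k - 8*n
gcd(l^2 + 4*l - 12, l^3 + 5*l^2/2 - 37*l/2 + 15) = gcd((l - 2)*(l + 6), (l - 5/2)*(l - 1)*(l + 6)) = l + 6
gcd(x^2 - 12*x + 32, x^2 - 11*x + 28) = x - 4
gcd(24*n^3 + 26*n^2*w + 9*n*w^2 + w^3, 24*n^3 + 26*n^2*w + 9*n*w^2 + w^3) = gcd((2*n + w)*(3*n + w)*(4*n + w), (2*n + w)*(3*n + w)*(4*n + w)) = 24*n^3 + 26*n^2*w + 9*n*w^2 + w^3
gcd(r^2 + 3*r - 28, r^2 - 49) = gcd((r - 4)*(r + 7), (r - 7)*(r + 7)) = r + 7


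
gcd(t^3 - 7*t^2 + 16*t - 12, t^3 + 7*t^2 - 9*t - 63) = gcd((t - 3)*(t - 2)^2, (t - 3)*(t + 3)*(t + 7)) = t - 3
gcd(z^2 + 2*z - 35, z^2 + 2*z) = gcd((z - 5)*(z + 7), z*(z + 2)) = 1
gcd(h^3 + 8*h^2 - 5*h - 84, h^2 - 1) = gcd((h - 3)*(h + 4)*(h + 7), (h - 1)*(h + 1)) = 1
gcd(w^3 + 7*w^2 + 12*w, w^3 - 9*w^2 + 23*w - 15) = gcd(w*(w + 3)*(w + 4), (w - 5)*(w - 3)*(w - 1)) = 1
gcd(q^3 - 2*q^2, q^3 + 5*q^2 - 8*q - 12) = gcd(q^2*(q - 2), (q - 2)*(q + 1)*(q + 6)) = q - 2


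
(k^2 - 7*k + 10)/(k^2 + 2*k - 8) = (k - 5)/(k + 4)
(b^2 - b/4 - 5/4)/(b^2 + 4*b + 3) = (b - 5/4)/(b + 3)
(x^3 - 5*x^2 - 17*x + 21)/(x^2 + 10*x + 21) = (x^2 - 8*x + 7)/(x + 7)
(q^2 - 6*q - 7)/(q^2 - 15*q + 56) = (q + 1)/(q - 8)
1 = 1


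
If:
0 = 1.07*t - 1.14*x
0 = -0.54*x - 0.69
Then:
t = -1.36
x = -1.28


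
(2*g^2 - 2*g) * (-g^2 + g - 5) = -2*g^4 + 4*g^3 - 12*g^2 + 10*g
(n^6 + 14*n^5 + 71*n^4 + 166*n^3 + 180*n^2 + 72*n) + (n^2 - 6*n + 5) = n^6 + 14*n^5 + 71*n^4 + 166*n^3 + 181*n^2 + 66*n + 5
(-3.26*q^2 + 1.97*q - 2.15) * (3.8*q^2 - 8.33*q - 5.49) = -12.388*q^4 + 34.6418*q^3 - 6.6827*q^2 + 7.0942*q + 11.8035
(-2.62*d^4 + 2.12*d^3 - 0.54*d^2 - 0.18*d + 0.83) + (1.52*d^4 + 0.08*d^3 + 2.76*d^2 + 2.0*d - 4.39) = -1.1*d^4 + 2.2*d^3 + 2.22*d^2 + 1.82*d - 3.56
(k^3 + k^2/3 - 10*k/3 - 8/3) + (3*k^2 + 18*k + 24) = k^3 + 10*k^2/3 + 44*k/3 + 64/3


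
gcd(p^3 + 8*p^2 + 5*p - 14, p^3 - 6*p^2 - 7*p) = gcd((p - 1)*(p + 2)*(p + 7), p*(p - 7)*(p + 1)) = 1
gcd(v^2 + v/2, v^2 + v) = v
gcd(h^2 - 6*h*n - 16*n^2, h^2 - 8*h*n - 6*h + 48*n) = h - 8*n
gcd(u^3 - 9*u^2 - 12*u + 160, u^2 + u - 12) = u + 4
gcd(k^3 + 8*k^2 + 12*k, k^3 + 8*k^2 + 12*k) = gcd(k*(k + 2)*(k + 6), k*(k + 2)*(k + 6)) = k^3 + 8*k^2 + 12*k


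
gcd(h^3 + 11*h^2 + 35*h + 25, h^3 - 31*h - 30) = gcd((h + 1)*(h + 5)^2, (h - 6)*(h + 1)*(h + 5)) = h^2 + 6*h + 5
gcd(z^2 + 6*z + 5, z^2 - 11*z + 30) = 1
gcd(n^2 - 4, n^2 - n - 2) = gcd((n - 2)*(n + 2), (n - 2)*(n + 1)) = n - 2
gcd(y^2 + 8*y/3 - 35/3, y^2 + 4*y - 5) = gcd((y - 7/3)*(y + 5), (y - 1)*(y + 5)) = y + 5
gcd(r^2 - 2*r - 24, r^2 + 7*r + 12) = r + 4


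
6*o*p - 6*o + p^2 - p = (6*o + p)*(p - 1)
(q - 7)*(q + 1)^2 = q^3 - 5*q^2 - 13*q - 7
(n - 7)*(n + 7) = n^2 - 49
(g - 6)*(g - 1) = g^2 - 7*g + 6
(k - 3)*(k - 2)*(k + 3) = k^3 - 2*k^2 - 9*k + 18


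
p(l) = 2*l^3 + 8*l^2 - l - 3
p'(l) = 6*l^2 + 16*l - 1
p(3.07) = 127.20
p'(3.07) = 104.67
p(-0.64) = 0.39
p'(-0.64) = -8.78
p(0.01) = -3.01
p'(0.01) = -0.84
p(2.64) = 86.92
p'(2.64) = 83.06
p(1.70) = 28.25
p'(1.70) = 43.54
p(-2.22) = 16.77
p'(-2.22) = -6.95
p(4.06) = 258.66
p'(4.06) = 162.86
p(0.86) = 3.33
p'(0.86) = 17.20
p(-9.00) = -804.00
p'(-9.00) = 341.00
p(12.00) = 4593.00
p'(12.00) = 1055.00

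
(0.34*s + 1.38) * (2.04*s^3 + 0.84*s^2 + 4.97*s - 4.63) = 0.6936*s^4 + 3.1008*s^3 + 2.849*s^2 + 5.2844*s - 6.3894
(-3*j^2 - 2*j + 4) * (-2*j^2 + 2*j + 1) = 6*j^4 - 2*j^3 - 15*j^2 + 6*j + 4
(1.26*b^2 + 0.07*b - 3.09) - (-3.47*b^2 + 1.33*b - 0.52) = 4.73*b^2 - 1.26*b - 2.57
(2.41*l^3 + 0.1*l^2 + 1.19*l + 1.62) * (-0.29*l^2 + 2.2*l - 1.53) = -0.6989*l^5 + 5.273*l^4 - 3.8124*l^3 + 1.9952*l^2 + 1.7433*l - 2.4786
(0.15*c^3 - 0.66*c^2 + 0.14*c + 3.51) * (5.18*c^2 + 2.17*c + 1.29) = 0.777*c^5 - 3.0933*c^4 - 0.5135*c^3 + 17.6342*c^2 + 7.7973*c + 4.5279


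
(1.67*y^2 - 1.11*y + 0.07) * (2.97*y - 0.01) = 4.9599*y^3 - 3.3134*y^2 + 0.219*y - 0.0007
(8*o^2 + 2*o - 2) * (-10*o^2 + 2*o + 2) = -80*o^4 - 4*o^3 + 40*o^2 - 4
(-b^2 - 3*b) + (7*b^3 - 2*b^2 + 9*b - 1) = 7*b^3 - 3*b^2 + 6*b - 1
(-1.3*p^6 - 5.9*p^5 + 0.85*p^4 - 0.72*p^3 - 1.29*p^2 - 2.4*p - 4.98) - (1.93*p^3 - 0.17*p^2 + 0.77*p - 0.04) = -1.3*p^6 - 5.9*p^5 + 0.85*p^4 - 2.65*p^3 - 1.12*p^2 - 3.17*p - 4.94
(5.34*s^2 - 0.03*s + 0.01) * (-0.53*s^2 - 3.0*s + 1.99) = -2.8302*s^4 - 16.0041*s^3 + 10.7113*s^2 - 0.0897*s + 0.0199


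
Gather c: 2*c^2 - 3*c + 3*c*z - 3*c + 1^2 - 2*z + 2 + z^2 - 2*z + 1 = 2*c^2 + c*(3*z - 6) + z^2 - 4*z + 4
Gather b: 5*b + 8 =5*b + 8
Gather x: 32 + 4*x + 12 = 4*x + 44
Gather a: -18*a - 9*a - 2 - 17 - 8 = -27*a - 27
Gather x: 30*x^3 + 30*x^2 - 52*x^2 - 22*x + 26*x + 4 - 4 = 30*x^3 - 22*x^2 + 4*x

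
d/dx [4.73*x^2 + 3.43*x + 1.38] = 9.46*x + 3.43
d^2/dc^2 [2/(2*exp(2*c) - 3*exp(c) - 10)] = 2*((3 - 8*exp(c))*(-2*exp(2*c) + 3*exp(c) + 10) - 2*(4*exp(c) - 3)^2*exp(c))*exp(c)/(-2*exp(2*c) + 3*exp(c) + 10)^3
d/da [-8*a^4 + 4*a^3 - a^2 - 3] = 2*a*(-16*a^2 + 6*a - 1)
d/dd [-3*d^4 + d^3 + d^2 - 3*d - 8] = -12*d^3 + 3*d^2 + 2*d - 3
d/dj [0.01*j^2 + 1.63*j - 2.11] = 0.02*j + 1.63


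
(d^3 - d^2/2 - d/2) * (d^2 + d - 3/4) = d^5 + d^4/2 - 7*d^3/4 - d^2/8 + 3*d/8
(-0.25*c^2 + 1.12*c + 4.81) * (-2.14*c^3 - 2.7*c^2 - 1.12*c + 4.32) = 0.535*c^5 - 1.7218*c^4 - 13.0374*c^3 - 15.3214*c^2 - 0.548799999999999*c + 20.7792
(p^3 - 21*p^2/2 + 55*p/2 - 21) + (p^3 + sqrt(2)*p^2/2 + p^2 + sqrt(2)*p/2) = 2*p^3 - 19*p^2/2 + sqrt(2)*p^2/2 + sqrt(2)*p/2 + 55*p/2 - 21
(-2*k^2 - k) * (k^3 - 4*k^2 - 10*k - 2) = -2*k^5 + 7*k^4 + 24*k^3 + 14*k^2 + 2*k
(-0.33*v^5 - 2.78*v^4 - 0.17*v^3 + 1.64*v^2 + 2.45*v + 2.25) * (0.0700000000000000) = -0.0231*v^5 - 0.1946*v^4 - 0.0119*v^3 + 0.1148*v^2 + 0.1715*v + 0.1575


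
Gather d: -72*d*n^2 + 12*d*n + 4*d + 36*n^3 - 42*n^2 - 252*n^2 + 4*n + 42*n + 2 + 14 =d*(-72*n^2 + 12*n + 4) + 36*n^3 - 294*n^2 + 46*n + 16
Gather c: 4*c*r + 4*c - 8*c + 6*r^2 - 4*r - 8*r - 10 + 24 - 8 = c*(4*r - 4) + 6*r^2 - 12*r + 6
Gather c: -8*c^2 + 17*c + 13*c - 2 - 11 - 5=-8*c^2 + 30*c - 18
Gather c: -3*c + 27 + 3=30 - 3*c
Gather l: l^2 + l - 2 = l^2 + l - 2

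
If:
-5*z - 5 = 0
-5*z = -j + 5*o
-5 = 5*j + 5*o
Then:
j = -5/3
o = 2/3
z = -1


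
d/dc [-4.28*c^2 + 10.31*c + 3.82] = 10.31 - 8.56*c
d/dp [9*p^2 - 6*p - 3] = 18*p - 6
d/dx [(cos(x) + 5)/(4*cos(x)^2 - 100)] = sin(x)/(4*(cos(x) - 5)^2)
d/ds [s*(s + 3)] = 2*s + 3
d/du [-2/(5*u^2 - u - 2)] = 2*(10*u - 1)/(-5*u^2 + u + 2)^2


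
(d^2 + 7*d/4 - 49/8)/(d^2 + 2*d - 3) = (8*d^2 + 14*d - 49)/(8*(d^2 + 2*d - 3))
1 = 1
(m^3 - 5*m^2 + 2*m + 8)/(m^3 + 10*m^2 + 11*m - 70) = (m^2 - 3*m - 4)/(m^2 + 12*m + 35)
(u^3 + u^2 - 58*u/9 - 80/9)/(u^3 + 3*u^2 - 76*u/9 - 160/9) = (u + 2)/(u + 4)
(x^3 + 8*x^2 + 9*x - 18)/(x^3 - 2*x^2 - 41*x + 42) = (x + 3)/(x - 7)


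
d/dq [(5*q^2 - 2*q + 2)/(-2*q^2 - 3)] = 2*(-2*q^2 - 11*q + 3)/(4*q^4 + 12*q^2 + 9)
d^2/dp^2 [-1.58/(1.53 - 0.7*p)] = 1.5484/(0.7*p - 1.53)^3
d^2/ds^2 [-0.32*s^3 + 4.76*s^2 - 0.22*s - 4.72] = 9.52 - 1.92*s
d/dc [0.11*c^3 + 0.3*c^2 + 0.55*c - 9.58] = 0.33*c^2 + 0.6*c + 0.55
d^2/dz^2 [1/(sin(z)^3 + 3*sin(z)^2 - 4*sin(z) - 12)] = (-9*sin(z)^6 - 33*sin(z)^5 - 16*sin(z)^4 - 24*sin(z)^3 - 130*sin(z)^2 + 48*sin(z) + 104)/(sin(z)^3 + 3*sin(z)^2 - 4*sin(z) - 12)^3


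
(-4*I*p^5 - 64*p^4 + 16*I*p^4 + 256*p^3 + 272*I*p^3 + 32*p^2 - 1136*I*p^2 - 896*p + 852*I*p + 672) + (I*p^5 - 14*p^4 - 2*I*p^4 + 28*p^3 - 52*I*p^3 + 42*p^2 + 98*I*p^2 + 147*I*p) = -3*I*p^5 - 78*p^4 + 14*I*p^4 + 284*p^3 + 220*I*p^3 + 74*p^2 - 1038*I*p^2 - 896*p + 999*I*p + 672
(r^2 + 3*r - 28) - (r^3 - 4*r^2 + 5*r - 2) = -r^3 + 5*r^2 - 2*r - 26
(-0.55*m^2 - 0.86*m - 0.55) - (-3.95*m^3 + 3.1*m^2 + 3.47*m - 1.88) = 3.95*m^3 - 3.65*m^2 - 4.33*m + 1.33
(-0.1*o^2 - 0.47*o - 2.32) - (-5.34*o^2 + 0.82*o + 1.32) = 5.24*o^2 - 1.29*o - 3.64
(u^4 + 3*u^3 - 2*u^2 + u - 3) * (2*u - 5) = 2*u^5 + u^4 - 19*u^3 + 12*u^2 - 11*u + 15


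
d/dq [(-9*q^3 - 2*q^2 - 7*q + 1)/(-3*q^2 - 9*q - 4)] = (27*q^4 + 162*q^3 + 105*q^2 + 22*q + 37)/(9*q^4 + 54*q^3 + 105*q^2 + 72*q + 16)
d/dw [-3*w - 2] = -3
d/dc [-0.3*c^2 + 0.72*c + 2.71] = 0.72 - 0.6*c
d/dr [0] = 0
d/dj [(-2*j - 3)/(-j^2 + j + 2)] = (2*j^2 - 2*j - (2*j - 1)*(2*j + 3) - 4)/(-j^2 + j + 2)^2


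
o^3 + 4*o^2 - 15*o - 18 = (o - 3)*(o + 1)*(o + 6)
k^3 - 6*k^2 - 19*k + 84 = (k - 7)*(k - 3)*(k + 4)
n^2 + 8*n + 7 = (n + 1)*(n + 7)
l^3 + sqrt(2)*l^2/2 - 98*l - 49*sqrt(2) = (l - 7*sqrt(2))*(l + sqrt(2)/2)*(l + 7*sqrt(2))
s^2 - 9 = (s - 3)*(s + 3)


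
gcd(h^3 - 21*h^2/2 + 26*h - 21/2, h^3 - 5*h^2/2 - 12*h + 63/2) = h - 3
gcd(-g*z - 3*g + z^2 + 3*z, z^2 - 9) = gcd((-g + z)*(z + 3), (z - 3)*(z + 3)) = z + 3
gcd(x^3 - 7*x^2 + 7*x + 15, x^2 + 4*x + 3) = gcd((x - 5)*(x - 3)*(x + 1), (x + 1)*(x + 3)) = x + 1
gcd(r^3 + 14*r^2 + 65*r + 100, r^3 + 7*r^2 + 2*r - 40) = r^2 + 9*r + 20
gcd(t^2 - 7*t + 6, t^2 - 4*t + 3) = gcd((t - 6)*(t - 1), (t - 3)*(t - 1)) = t - 1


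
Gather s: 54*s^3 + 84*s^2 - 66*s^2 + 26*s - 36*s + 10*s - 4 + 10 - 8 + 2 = 54*s^3 + 18*s^2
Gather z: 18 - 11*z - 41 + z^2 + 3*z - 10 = z^2 - 8*z - 33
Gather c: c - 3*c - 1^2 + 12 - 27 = -2*c - 16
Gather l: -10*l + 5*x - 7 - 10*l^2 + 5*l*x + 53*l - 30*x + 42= -10*l^2 + l*(5*x + 43) - 25*x + 35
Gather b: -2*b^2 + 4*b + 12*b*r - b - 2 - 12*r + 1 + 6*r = -2*b^2 + b*(12*r + 3) - 6*r - 1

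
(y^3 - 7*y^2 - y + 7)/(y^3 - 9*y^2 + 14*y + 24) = (y^2 - 8*y + 7)/(y^2 - 10*y + 24)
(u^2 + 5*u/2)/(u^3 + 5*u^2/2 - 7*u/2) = (2*u + 5)/(2*u^2 + 5*u - 7)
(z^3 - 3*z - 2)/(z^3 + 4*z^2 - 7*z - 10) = (z + 1)/(z + 5)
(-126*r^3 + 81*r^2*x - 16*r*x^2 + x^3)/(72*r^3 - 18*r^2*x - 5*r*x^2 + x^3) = (-7*r + x)/(4*r + x)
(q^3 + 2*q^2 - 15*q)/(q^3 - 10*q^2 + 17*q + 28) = q*(q^2 + 2*q - 15)/(q^3 - 10*q^2 + 17*q + 28)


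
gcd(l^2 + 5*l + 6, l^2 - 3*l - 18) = l + 3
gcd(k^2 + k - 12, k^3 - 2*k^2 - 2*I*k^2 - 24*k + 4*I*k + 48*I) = k + 4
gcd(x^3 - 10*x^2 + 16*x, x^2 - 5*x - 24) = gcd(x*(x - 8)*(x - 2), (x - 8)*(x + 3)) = x - 8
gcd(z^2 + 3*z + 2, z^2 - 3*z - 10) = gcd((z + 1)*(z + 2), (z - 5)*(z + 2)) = z + 2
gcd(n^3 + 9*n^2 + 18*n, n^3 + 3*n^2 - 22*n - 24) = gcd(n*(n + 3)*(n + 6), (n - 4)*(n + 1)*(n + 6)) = n + 6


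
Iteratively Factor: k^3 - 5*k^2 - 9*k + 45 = (k + 3)*(k^2 - 8*k + 15) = (k - 5)*(k + 3)*(k - 3)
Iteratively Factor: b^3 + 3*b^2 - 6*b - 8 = (b - 2)*(b^2 + 5*b + 4) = (b - 2)*(b + 4)*(b + 1)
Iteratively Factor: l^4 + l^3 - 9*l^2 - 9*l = (l - 3)*(l^3 + 4*l^2 + 3*l) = (l - 3)*(l + 3)*(l^2 + l) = l*(l - 3)*(l + 3)*(l + 1)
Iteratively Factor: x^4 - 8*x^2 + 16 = (x + 2)*(x^3 - 2*x^2 - 4*x + 8) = (x - 2)*(x + 2)*(x^2 - 4) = (x - 2)^2*(x + 2)*(x + 2)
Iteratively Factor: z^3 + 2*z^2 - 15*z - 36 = (z - 4)*(z^2 + 6*z + 9) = (z - 4)*(z + 3)*(z + 3)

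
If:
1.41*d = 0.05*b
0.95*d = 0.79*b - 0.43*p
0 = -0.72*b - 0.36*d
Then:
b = 0.00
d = 0.00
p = 0.00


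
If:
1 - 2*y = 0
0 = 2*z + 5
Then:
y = 1/2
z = -5/2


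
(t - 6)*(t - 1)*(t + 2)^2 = t^4 - 3*t^3 - 18*t^2 - 4*t + 24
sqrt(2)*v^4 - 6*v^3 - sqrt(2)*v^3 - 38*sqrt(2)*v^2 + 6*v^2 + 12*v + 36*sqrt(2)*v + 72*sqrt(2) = (v - 2)*(v - 6*sqrt(2))*(v + 3*sqrt(2))*(sqrt(2)*v + sqrt(2))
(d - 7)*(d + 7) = d^2 - 49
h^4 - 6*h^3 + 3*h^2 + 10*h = h*(h - 5)*(h - 2)*(h + 1)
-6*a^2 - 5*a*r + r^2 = (-6*a + r)*(a + r)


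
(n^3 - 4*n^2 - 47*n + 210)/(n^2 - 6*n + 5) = (n^2 + n - 42)/(n - 1)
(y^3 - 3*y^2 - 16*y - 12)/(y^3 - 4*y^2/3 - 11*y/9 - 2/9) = 9*(-y^3 + 3*y^2 + 16*y + 12)/(-9*y^3 + 12*y^2 + 11*y + 2)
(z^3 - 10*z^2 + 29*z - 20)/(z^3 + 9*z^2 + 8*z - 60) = (z^3 - 10*z^2 + 29*z - 20)/(z^3 + 9*z^2 + 8*z - 60)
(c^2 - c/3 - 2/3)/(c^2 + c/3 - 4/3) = (3*c + 2)/(3*c + 4)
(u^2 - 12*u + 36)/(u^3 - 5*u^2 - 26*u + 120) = (u - 6)/(u^2 + u - 20)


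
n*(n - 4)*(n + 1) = n^3 - 3*n^2 - 4*n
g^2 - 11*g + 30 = (g - 6)*(g - 5)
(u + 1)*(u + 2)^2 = u^3 + 5*u^2 + 8*u + 4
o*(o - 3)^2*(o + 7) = o^4 + o^3 - 33*o^2 + 63*o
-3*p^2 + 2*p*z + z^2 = (-p + z)*(3*p + z)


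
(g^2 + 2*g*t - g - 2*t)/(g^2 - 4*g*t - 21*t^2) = (-g^2 - 2*g*t + g + 2*t)/(-g^2 + 4*g*t + 21*t^2)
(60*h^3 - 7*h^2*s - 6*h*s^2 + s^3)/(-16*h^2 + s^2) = (-15*h^2 - 2*h*s + s^2)/(4*h + s)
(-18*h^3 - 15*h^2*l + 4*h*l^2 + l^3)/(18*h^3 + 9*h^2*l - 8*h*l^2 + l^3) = (-6*h - l)/(6*h - l)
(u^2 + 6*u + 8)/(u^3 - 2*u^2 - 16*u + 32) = (u + 2)/(u^2 - 6*u + 8)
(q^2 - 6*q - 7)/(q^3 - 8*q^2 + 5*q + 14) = 1/(q - 2)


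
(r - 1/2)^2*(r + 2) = r^3 + r^2 - 7*r/4 + 1/2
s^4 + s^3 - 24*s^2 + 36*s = s*(s - 3)*(s - 2)*(s + 6)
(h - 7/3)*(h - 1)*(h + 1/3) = h^3 - 3*h^2 + 11*h/9 + 7/9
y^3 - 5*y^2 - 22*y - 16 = (y - 8)*(y + 1)*(y + 2)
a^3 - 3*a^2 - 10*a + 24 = (a - 4)*(a - 2)*(a + 3)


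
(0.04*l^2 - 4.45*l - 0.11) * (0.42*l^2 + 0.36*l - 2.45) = 0.0168*l^4 - 1.8546*l^3 - 1.7462*l^2 + 10.8629*l + 0.2695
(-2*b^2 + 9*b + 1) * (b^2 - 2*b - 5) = -2*b^4 + 13*b^3 - 7*b^2 - 47*b - 5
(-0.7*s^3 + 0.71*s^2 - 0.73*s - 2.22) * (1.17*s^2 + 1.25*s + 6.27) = -0.819*s^5 - 0.0443000000000001*s^4 - 4.3556*s^3 + 0.9418*s^2 - 7.3521*s - 13.9194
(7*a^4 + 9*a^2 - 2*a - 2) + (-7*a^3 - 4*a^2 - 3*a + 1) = 7*a^4 - 7*a^3 + 5*a^2 - 5*a - 1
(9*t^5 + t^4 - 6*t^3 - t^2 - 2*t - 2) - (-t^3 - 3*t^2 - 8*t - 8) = 9*t^5 + t^4 - 5*t^3 + 2*t^2 + 6*t + 6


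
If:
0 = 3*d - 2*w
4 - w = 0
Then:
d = 8/3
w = 4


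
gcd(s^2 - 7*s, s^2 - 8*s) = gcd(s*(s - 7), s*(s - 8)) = s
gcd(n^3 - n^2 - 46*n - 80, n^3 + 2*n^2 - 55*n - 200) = n^2 - 3*n - 40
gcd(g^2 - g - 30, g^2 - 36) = g - 6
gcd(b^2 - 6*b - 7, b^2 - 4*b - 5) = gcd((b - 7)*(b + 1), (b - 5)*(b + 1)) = b + 1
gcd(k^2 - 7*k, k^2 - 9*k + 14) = k - 7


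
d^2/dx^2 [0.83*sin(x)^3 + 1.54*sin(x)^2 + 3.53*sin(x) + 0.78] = -4.1525*sin(x) + 1.8675*sin(3*x) + 3.08*cos(2*x)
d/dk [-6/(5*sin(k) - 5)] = 6*cos(k)/(5*(sin(k) - 1)^2)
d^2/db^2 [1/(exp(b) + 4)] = (exp(b) - 4)*exp(b)/(exp(b) + 4)^3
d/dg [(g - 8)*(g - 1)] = 2*g - 9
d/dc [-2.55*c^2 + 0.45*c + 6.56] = 0.45 - 5.1*c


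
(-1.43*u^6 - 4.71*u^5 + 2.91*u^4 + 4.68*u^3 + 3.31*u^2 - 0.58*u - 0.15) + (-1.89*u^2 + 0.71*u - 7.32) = -1.43*u^6 - 4.71*u^5 + 2.91*u^4 + 4.68*u^3 + 1.42*u^2 + 0.13*u - 7.47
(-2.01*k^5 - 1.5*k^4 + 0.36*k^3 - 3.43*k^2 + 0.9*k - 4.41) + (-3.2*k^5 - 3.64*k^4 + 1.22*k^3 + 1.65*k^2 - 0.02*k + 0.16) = -5.21*k^5 - 5.14*k^4 + 1.58*k^3 - 1.78*k^2 + 0.88*k - 4.25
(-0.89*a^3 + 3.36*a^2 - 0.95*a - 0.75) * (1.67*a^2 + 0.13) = -1.4863*a^5 + 5.6112*a^4 - 1.7022*a^3 - 0.8157*a^2 - 0.1235*a - 0.0975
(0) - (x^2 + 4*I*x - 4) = -x^2 - 4*I*x + 4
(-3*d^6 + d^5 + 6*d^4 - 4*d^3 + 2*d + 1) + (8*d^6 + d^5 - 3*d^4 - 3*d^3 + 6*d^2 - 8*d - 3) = 5*d^6 + 2*d^5 + 3*d^4 - 7*d^3 + 6*d^2 - 6*d - 2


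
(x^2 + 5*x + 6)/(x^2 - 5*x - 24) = (x + 2)/(x - 8)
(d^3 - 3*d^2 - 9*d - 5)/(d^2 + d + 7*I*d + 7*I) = (d^2 - 4*d - 5)/(d + 7*I)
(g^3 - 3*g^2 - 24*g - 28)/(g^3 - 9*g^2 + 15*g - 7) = (g^2 + 4*g + 4)/(g^2 - 2*g + 1)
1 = 1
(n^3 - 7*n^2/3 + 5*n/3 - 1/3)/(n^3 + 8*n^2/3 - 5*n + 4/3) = (n - 1)/(n + 4)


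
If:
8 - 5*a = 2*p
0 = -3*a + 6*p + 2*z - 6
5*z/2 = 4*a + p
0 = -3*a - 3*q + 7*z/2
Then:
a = 53/42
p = 71/84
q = 125/84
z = 33/14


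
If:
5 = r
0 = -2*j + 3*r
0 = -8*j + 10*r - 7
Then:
No Solution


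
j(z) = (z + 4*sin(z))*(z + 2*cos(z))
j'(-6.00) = -21.90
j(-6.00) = 19.92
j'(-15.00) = -6.81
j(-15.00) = 290.76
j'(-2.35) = -5.79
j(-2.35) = 19.51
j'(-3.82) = 11.70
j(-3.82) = 7.04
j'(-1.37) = -17.40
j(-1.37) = 5.14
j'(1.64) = -4.52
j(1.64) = 8.46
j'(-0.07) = 9.21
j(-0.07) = -0.67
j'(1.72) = -4.97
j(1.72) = 8.07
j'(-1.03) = -12.11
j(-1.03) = 0.00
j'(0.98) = 3.92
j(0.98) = 9.01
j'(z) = (1 - 2*sin(z))*(z + 4*sin(z)) + (z + 2*cos(z))*(4*cos(z) + 1) = -(z + 4*sin(z))*(2*sin(z) - 1) + (z + 2*cos(z))*(4*cos(z) + 1)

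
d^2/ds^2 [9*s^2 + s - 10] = 18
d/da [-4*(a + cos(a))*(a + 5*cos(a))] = 24*a*sin(a) - 8*a + 20*sin(2*a) - 24*cos(a)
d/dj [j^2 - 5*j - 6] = 2*j - 5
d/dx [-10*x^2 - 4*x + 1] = -20*x - 4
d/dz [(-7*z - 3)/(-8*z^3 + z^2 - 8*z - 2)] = (56*z^3 - 7*z^2 + 56*z - 2*(7*z + 3)*(12*z^2 - z + 4) + 14)/(8*z^3 - z^2 + 8*z + 2)^2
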